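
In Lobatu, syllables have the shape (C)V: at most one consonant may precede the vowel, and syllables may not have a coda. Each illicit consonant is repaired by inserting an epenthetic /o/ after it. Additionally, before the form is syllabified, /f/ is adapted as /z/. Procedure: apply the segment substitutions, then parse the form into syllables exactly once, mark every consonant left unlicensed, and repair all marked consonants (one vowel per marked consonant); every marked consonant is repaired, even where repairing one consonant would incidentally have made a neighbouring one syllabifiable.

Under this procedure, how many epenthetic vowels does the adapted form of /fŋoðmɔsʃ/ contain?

After substitution the input is /zŋoðmɔsʃ/.
The unsyllabifiable consonants are /z/, /ð/, /s/, /ʃ/; each receives one epenthetic vowel.

4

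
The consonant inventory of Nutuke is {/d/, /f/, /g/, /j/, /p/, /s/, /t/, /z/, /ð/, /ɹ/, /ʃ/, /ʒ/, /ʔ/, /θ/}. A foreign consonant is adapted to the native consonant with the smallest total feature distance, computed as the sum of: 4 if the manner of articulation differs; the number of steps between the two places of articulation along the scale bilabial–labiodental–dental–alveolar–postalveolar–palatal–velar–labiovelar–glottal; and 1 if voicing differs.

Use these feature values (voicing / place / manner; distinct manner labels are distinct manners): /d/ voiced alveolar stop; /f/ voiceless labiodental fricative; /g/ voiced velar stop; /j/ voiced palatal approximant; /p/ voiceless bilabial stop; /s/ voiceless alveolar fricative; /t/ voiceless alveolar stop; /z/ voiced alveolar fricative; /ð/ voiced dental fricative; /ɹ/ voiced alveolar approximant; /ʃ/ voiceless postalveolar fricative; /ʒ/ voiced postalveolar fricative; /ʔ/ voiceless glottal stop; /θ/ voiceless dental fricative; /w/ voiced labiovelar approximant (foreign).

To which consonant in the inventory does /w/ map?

/j/ is closest: same manner (approximant), place distance 2 (labiovelar→palatal), same voicing; total 2. Next closest is /ɹ/ at distance 4.

j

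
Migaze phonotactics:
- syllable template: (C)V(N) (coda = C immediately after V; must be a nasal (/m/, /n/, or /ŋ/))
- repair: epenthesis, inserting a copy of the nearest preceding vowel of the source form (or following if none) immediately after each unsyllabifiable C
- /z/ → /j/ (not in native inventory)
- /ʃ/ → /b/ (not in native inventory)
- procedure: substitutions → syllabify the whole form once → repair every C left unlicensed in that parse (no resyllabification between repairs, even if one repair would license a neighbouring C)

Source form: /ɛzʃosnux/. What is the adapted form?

Substitution: /z/ → /j/, /ʃ/ → /b/, giving /ɛjbosnux/.
The consonants /j/, /s/, /x/ cannot be parsed into a legal (C)V(N) syllable (only a nasal (/m/, /n/, or /ŋ/) is licensed in coda position; onsets are limited to one consonant).
Inserting the epenthetic vowel yields /j/ → /jɛ/, /s/ → /so/, /x/ → /xu/.

ɛjɛbosonuxu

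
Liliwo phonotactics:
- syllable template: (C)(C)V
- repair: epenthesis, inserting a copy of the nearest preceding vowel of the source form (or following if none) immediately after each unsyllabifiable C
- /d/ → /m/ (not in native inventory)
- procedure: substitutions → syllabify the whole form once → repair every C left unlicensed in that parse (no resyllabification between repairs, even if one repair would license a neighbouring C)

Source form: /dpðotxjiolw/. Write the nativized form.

mopðotoxjiolowo

Substitution: /d/ → /m/, giving /mpðotxjiolw/.
Under (C)(C)V, the unsyllabifiable consonants are /m/, /t/, /l/, /w/ (no codas are permitted; onsets may contain at most 2 consonants).
Epenthesis after each stranded consonant: /m/ → /mo/, /t/ → /to/, /l/ → /lo/, /w/ → /wo/.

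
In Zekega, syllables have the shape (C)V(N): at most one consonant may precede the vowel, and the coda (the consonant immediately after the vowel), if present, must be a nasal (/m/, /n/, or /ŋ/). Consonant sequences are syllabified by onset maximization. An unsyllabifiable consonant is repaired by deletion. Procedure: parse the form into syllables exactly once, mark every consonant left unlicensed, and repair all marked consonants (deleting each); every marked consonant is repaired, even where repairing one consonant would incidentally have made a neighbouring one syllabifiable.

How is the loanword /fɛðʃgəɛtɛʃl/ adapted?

The consonants /ð/, /ʃ/, /ʃ/, /l/ cannot be parsed into a legal (C)V(N) syllable (only a nasal (/m/, /n/, or /ŋ/) is licensed in coda position; onsets are limited to one consonant).
Deletion applies to /ð/, /ʃ/, /ʃ/, /l/.

fɛgəɛtɛ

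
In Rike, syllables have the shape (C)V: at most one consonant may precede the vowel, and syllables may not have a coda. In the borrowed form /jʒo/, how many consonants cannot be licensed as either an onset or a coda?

Under (C)V, the unsyllabifiable consonants are /j/ (no codas are permitted; onsets are limited to one consonant).

1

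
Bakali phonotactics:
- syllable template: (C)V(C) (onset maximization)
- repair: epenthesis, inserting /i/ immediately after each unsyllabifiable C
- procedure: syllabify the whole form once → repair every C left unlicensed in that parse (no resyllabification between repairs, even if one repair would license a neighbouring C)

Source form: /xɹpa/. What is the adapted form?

xiɹipa

Under (C)V(C), the unsyllabifiable consonants are /x/, /ɹ/ (at most one coda consonant is licensed; onsets are limited to one consonant).
Epenthesis after each stranded consonant: /x/ → /xi/, /ɹ/ → /ɹi/.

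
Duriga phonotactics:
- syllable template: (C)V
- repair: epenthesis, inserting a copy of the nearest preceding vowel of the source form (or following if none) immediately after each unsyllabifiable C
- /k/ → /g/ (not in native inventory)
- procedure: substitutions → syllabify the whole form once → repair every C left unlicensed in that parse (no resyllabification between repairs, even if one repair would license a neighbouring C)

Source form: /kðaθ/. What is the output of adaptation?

gaðaθa

Substitution: /k/ → /g/, giving /gðaθ/.
The consonants /g/, /θ/ cannot be parsed into a legal (C)V syllable (no codas are permitted; onsets are limited to one consonant).
Each unlicensed consonant becomes the onset of a new syllable: /g/ → /ga/, /θ/ → /θa/.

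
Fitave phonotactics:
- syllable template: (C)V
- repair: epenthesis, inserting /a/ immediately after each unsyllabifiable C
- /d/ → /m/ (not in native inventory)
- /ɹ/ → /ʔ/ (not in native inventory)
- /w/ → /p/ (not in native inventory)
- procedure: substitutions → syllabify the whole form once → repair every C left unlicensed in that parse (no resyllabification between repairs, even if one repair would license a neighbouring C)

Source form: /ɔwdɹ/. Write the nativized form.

ɔpamaʔa

Substitution: /w/ → /p/, /d/ → /m/, /ɹ/ → /ʔ/, giving /ɔpmʔ/.
Under (C)V, the unsyllabifiable consonants are /p/, /m/, /ʔ/ (no codas are permitted; onsets are limited to one consonant).
Each unlicensed consonant becomes the onset of a new syllable: /p/ → /pa/, /m/ → /ma/, /ʔ/ → /ʔa/.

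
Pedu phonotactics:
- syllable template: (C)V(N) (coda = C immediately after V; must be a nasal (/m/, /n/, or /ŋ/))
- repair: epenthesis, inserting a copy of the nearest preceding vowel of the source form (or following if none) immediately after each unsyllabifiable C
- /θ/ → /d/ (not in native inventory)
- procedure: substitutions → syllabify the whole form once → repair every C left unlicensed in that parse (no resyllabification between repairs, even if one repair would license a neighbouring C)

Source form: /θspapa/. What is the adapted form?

dasapapa

Substitution: /θ/ → /d/, giving /dspapa/.
The consonants /d/, /s/ cannot be parsed into a legal (C)V(N) syllable (only a nasal (/m/, /n/, or /ŋ/) is licensed in coda position; onsets are limited to one consonant).
Each unlicensed consonant becomes the onset of a new syllable: /d/ → /da/, /s/ → /sa/.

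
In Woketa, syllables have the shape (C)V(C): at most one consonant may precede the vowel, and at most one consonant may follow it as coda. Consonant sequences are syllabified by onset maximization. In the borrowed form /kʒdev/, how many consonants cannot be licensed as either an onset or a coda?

Under (C)V(C), the unsyllabifiable consonants are /k/, /ʒ/ (at most one coda consonant is licensed; onsets are limited to one consonant).

2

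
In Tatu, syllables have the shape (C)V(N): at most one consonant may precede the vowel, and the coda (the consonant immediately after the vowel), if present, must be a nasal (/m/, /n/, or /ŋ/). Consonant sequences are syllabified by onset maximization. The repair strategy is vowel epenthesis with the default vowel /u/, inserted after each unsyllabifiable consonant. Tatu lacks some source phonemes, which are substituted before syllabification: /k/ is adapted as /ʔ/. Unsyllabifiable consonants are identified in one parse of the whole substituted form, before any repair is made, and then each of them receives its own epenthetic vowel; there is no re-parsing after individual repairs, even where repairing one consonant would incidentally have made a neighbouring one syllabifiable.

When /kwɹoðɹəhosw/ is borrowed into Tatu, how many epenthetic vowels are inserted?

After substitution the input is /ʔwɹoðɹəhosw/.
The unsyllabifiable consonants are /ʔ/, /w/, /ð/, /s/, /w/; each receives one epenthetic vowel.

5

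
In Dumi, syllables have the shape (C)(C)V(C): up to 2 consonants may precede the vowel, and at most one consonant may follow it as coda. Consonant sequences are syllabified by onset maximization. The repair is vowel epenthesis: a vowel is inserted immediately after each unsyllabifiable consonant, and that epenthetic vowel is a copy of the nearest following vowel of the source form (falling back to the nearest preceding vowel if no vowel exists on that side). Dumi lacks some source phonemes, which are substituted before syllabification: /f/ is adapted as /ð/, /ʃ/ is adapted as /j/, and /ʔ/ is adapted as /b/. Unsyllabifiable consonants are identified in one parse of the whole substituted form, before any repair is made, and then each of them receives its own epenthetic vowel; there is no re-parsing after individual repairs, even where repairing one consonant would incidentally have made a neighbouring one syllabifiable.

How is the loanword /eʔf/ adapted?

Substitution: /ʔ/ → /b/, /f/ → /ð/, giving /ebð/.
Syllabifying with onset maximization leaves /ð/ stranded (at most one coda consonant is licensed; onsets may contain at most 2 consonants).
Inserting the epenthetic vowel yields /ð/ → /ðe/.

ebðe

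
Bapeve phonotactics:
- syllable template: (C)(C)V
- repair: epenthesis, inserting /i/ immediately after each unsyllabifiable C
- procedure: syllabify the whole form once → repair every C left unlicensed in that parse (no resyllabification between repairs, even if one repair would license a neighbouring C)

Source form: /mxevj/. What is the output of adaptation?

mxeviji

Under (C)(C)V, the unsyllabifiable consonants are /v/, /j/ (no codas are permitted; onsets may contain at most 2 consonants).
Epenthesis after each stranded consonant: /v/ → /vi/, /j/ → /ji/.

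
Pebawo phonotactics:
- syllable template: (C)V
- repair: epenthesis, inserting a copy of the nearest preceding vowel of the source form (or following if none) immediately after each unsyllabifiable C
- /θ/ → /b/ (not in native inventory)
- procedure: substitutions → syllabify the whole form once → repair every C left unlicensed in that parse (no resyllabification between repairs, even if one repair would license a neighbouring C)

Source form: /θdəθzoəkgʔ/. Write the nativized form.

Substitution: /θ/ → /b/, giving /bdəbzoəkgʔ/.
The consonants /b/, /b/, /k/, /g/, /ʔ/ cannot be parsed into a legal (C)V syllable (no codas are permitted; onsets are limited to one consonant).
Each unlicensed consonant becomes the onset of a new syllable: /b/ → /bə/, /b/ → /bə/, /k/ → /kə/, /g/ → /gə/, /ʔ/ → /ʔə/.

bədəbəzoəkəgəʔə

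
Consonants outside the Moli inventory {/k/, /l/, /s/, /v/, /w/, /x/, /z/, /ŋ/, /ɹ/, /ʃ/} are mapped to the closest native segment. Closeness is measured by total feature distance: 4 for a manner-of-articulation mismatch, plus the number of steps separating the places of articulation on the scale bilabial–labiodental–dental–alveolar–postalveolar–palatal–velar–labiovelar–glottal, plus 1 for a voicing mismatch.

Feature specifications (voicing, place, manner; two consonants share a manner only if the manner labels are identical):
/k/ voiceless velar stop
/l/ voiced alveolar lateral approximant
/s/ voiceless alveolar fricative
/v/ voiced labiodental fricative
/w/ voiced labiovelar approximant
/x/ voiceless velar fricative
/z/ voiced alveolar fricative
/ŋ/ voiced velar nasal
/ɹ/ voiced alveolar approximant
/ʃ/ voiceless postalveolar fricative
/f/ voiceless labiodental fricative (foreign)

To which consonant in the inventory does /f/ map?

/v/ is closest: same manner (fricative), place distance 0 (labiodental→labiodental), voicing differs (+1); total 1. Next closest is /s/ at distance 2.

v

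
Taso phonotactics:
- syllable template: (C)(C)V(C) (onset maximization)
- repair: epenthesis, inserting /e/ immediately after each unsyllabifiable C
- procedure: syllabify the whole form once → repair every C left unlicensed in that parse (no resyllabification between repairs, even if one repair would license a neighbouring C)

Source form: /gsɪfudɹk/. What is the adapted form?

The consonants /ɹ/, /k/ cannot be parsed into a legal (C)(C)V(C) syllable (at most one coda consonant is licensed; onsets may contain at most 2 consonants).
Inserting the epenthetic vowel yields /ɹ/ → /ɹe/, /k/ → /ke/.

gsɪfudɹeke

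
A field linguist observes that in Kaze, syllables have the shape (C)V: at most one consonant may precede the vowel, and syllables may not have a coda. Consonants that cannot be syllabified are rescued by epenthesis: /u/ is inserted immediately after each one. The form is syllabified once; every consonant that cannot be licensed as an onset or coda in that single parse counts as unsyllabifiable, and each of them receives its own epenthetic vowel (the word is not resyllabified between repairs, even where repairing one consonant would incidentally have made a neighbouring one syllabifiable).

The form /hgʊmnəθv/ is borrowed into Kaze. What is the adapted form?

hugʊmunəθuvu

The consonants /h/, /m/, /θ/, /v/ cannot be parsed into a legal (C)V syllable (no codas are permitted; onsets are limited to one consonant).
Inserting the epenthetic vowel yields /h/ → /hu/, /m/ → /mu/, /θ/ → /θu/, /v/ → /vu/.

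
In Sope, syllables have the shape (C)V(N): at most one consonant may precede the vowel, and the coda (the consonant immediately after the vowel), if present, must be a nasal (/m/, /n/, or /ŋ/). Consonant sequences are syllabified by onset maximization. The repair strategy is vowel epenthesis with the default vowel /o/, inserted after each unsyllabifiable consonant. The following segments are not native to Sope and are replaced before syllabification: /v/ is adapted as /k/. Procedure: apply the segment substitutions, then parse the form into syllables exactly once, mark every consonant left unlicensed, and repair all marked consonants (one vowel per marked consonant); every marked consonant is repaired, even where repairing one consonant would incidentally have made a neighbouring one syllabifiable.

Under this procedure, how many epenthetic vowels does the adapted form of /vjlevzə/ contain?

3

After substitution the input is /kjlekzə/.
The unsyllabifiable consonants are /k/, /j/, /k/; each receives one epenthetic vowel.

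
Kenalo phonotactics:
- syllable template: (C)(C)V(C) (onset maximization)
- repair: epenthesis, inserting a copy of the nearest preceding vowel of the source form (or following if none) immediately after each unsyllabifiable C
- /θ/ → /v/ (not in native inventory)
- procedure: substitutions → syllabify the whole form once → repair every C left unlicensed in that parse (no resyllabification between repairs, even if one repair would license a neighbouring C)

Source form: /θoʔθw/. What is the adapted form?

voʔvowo

Substitution: /θ/ → /v/, giving /voʔvw/.
Syllabifying with onset maximization leaves /v/, /w/ stranded (at most one coda consonant is licensed; onsets may contain at most 2 consonants).
Epenthesis after each stranded consonant: /v/ → /vo/, /w/ → /wo/.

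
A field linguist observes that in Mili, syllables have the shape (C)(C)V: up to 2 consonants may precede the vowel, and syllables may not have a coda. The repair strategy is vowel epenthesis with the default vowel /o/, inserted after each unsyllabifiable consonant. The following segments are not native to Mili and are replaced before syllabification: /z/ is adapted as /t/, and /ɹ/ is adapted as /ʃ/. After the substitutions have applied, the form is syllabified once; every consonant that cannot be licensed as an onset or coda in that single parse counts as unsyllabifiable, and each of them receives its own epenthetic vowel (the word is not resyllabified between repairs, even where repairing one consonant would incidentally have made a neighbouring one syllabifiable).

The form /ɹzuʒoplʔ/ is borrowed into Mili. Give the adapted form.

ʃtuʒopoloʔo

Substitution: /ɹ/ → /ʃ/, /z/ → /t/, giving /ʃtuʒoplʔ/.
Under (C)(C)V, the unsyllabifiable consonants are /p/, /l/, /ʔ/ (no codas are permitted; onsets may contain at most 2 consonants).
Inserting the epenthetic vowel yields /p/ → /po/, /l/ → /lo/, /ʔ/ → /ʔo/.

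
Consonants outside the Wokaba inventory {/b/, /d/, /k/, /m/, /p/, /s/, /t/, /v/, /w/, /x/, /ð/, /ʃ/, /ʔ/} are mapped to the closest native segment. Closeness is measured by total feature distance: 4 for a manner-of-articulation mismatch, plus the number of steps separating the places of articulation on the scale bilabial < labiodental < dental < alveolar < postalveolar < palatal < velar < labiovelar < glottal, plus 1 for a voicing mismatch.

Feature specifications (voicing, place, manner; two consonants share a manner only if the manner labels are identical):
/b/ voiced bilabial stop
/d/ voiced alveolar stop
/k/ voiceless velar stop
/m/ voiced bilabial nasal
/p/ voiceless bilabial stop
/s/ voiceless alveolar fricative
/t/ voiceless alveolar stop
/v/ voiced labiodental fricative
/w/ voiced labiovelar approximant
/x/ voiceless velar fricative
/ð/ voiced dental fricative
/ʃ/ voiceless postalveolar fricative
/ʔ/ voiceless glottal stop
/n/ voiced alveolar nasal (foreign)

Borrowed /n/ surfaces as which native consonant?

/m/ is closest: same manner (nasal), place distance 3 (alveolar→bilabial), same voicing; total 3. Next closest is /d/ at distance 4.

m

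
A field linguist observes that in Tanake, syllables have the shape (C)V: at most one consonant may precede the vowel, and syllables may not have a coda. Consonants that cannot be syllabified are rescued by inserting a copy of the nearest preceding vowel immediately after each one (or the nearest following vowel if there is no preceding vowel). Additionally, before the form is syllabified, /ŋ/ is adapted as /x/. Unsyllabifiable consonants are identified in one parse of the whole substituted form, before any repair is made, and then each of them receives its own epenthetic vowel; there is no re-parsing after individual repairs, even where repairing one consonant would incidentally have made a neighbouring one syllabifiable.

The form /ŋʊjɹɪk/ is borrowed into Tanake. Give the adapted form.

xʊjʊɹɪkɪ

Substitution: /ŋ/ → /x/, giving /xʊjɹɪk/.
Under (C)V, the unsyllabifiable consonants are /j/, /k/ (no codas are permitted; onsets are limited to one consonant).
Each unlicensed consonant becomes the onset of a new syllable: /j/ → /jʊ/, /k/ → /kɪ/.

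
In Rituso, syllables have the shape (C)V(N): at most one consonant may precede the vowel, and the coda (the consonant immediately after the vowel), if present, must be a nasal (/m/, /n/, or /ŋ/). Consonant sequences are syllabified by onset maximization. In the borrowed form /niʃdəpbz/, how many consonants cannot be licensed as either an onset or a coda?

Syllabifying with onset maximization leaves /ʃ/, /p/, /b/, /z/ stranded (only a nasal (/m/, /n/, or /ŋ/) is licensed in coda position; onsets are limited to one consonant).

4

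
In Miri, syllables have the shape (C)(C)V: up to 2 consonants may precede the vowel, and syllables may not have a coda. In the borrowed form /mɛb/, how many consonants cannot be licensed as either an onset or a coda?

1

The consonants /b/ cannot be parsed into a legal (C)(C)V syllable (no codas are permitted; onsets may contain at most 2 consonants).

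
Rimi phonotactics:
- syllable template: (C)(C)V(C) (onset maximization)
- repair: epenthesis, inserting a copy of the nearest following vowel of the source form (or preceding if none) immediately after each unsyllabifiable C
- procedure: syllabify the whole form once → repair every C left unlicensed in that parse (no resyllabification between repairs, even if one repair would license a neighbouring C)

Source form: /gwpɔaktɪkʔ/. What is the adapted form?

Under (C)(C)V(C), the unsyllabifiable consonants are /g/, /ʔ/ (at most one coda consonant is licensed; onsets may contain at most 2 consonants).
Epenthesis after each stranded consonant: /g/ → /gɔ/, /ʔ/ → /ʔɪ/.

gɔwpɔaktɪkʔɪ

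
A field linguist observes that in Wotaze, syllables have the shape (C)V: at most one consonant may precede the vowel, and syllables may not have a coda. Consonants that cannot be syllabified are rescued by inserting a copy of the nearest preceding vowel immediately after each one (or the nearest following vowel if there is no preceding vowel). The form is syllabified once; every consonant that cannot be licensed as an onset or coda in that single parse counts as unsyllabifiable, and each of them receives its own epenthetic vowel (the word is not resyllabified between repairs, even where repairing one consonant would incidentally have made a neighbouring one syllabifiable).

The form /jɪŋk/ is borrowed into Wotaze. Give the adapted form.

jɪŋɪkɪ

The consonants /ŋ/, /k/ cannot be parsed into a legal (C)V syllable (no codas are permitted; onsets are limited to one consonant).
Each unlicensed consonant becomes the onset of a new syllable: /ŋ/ → /ŋɪ/, /k/ → /kɪ/.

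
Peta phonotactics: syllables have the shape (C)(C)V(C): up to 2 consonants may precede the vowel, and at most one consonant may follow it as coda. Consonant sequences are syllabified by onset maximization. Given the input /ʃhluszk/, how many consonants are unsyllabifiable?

Syllabifying with onset maximization leaves /ʃ/, /z/, /k/ stranded (at most one coda consonant is licensed; onsets may contain at most 2 consonants).

3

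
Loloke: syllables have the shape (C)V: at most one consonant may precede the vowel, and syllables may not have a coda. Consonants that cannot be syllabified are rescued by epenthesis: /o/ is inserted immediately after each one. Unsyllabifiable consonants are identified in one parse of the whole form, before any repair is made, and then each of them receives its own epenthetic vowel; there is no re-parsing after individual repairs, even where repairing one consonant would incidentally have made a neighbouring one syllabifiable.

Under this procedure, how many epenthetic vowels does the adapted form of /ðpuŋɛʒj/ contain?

3

The unsyllabifiable consonants are /ð/, /ʒ/, /j/; each receives one epenthetic vowel.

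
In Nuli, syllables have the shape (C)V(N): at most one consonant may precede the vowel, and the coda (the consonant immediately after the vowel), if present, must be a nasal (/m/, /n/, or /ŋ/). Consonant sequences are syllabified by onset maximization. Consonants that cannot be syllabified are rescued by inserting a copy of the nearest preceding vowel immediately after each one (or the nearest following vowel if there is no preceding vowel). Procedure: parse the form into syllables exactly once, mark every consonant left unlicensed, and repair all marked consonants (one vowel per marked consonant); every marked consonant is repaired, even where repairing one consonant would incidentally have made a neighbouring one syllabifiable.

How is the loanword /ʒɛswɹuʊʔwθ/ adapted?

ʒɛsɛwɛɹuʊʔʊwʊθʊ

The consonants /s/, /w/, /ʔ/, /w/, /θ/ cannot be parsed into a legal (C)V(N) syllable (only a nasal (/m/, /n/, or /ŋ/) is licensed in coda position; onsets are limited to one consonant).
Epenthesis after each stranded consonant: /s/ → /sɛ/, /w/ → /wɛ/, /ʔ/ → /ʔʊ/, /w/ → /wʊ/, /θ/ → /θʊ/.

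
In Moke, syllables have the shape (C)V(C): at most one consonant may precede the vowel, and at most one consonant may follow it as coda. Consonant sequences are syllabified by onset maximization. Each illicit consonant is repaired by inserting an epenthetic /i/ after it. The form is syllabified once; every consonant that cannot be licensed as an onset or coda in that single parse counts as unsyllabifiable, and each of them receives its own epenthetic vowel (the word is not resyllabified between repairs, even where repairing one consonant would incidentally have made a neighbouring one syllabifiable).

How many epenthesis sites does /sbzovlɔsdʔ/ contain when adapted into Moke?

4

The unsyllabifiable consonants are /s/, /b/, /d/, /ʔ/; each receives one epenthetic vowel.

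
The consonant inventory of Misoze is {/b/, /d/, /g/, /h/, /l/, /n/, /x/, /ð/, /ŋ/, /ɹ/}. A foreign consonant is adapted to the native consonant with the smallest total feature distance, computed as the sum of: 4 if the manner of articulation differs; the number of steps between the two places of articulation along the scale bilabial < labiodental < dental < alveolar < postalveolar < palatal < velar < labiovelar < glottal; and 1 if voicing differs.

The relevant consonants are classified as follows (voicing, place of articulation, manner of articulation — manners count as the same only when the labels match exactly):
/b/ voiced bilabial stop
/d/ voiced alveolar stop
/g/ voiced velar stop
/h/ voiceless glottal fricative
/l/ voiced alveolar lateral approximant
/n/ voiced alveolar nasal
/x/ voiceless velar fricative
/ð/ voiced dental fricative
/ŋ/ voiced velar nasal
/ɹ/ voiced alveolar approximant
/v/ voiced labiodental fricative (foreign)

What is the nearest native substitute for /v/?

ð

/ð/ is closest: same manner (fricative), place distance 1 (labiodental→dental), same voicing; total 1. Next closest is /b/ at distance 5.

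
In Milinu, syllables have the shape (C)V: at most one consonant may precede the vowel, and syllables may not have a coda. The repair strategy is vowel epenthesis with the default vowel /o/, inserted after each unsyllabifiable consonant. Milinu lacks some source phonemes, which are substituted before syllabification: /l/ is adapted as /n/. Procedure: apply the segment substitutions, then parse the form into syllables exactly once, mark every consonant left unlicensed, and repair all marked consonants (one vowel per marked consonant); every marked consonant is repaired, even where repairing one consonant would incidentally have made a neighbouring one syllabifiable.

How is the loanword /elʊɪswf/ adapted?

enʊɪsowofo

Substitution: /l/ → /n/, giving /enʊɪswf/.
Syllabifying with onset maximization leaves /s/, /w/, /f/ stranded (no codas are permitted; onsets are limited to one consonant).
Each unlicensed consonant becomes the onset of a new syllable: /s/ → /so/, /w/ → /wo/, /f/ → /fo/.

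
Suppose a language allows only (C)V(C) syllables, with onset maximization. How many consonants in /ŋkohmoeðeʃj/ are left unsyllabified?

2

Under (C)V(C), the unsyllabifiable consonants are /ŋ/, /j/ (at most one coda consonant is licensed; onsets are limited to one consonant).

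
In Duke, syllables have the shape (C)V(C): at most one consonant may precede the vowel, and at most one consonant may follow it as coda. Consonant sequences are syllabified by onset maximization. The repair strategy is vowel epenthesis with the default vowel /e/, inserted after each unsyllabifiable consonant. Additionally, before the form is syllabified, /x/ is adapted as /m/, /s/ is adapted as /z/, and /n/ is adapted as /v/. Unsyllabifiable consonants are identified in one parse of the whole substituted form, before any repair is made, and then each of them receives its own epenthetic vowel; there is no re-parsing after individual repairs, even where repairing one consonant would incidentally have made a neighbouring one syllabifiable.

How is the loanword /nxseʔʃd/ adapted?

Substitution: /n/ → /v/, /x/ → /m/, /s/ → /z/, giving /vmzeʔʃd/.
The consonants /v/, /m/, /ʃ/, /d/ cannot be parsed into a legal (C)V(C) syllable (at most one coda consonant is licensed; onsets are limited to one consonant).
Epenthesis after each stranded consonant: /v/ → /ve/, /m/ → /me/, /ʃ/ → /ʃe/, /d/ → /de/.

vemezeʔʃede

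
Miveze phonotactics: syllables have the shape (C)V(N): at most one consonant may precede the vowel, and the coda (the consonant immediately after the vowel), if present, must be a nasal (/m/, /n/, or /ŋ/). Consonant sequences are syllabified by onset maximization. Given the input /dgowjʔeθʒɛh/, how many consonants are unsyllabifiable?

5

The consonants /d/, /w/, /j/, /θ/, /h/ cannot be parsed into a legal (C)V(N) syllable (only a nasal (/m/, /n/, or /ŋ/) is licensed in coda position; onsets are limited to one consonant).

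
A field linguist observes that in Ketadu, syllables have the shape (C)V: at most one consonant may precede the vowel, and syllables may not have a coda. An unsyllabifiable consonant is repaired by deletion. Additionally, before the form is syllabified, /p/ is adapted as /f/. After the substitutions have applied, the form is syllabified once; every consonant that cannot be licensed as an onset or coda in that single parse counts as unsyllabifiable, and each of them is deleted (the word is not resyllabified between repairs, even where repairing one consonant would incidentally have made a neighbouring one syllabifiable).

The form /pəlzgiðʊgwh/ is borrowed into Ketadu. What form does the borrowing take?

fəgiðʊ

Substitution: /p/ → /f/, giving /fəlzgiðʊgwh/.
The consonants /l/, /z/, /g/, /w/, /h/ cannot be parsed into a legal (C)V syllable (no codas are permitted; onsets are limited to one consonant).
Deleting the stranded consonants removes /l/, /z/, /g/, /w/, /h/.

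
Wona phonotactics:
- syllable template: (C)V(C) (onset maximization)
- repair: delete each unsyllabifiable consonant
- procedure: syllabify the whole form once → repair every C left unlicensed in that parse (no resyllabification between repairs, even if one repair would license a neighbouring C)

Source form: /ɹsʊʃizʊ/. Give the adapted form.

sʊʃizʊ

Syllabifying with onset maximization leaves /ɹ/ stranded (at most one coda consonant is licensed; onsets are limited to one consonant).
Deletion applies to /ɹ/.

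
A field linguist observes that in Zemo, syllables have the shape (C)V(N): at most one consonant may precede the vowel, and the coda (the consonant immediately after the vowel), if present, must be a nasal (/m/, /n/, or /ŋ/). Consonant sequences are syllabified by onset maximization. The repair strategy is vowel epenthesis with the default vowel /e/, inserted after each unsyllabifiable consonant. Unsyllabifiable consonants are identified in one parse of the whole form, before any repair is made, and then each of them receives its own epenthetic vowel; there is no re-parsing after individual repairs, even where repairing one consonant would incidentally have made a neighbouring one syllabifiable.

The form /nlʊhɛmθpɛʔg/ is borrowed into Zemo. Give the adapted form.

nelʊhɛmθepɛʔege

Under (C)V(N), the unsyllabifiable consonants are /n/, /θ/, /ʔ/, /g/ (only a nasal (/m/, /n/, or /ŋ/) is licensed in coda position; onsets are limited to one consonant).
Epenthesis after each stranded consonant: /n/ → /ne/, /θ/ → /θe/, /ʔ/ → /ʔe/, /g/ → /ge/.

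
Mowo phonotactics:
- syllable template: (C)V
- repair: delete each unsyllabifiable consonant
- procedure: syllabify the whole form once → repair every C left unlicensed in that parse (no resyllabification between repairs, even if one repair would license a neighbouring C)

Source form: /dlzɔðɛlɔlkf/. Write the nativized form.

zɔðɛlɔ

The consonants /d/, /l/, /l/, /k/, /f/ cannot be parsed into a legal (C)V syllable (no codas are permitted; onsets are limited to one consonant).
Deletion applies to /d/, /l/, /l/, /k/, /f/.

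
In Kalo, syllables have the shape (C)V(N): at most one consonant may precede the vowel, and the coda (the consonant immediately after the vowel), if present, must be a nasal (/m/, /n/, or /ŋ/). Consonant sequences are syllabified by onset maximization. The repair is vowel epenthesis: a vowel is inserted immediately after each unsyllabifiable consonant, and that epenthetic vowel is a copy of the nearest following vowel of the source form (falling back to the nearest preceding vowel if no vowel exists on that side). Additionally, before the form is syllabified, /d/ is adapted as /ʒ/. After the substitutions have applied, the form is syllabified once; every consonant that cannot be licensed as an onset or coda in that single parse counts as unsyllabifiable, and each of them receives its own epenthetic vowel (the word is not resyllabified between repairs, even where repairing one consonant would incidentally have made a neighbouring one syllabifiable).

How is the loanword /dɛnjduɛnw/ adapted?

ʒɛnjuʒuɛnwɛ

Substitution: /d/ → /ʒ/, giving /ʒɛnjʒuɛnw/.
The consonants /j/, /w/ cannot be parsed into a legal (C)V(N) syllable (only a nasal (/m/, /n/, or /ŋ/) is licensed in coda position; onsets are limited to one consonant).
Epenthesis after each stranded consonant: /j/ → /ju/, /w/ → /wɛ/.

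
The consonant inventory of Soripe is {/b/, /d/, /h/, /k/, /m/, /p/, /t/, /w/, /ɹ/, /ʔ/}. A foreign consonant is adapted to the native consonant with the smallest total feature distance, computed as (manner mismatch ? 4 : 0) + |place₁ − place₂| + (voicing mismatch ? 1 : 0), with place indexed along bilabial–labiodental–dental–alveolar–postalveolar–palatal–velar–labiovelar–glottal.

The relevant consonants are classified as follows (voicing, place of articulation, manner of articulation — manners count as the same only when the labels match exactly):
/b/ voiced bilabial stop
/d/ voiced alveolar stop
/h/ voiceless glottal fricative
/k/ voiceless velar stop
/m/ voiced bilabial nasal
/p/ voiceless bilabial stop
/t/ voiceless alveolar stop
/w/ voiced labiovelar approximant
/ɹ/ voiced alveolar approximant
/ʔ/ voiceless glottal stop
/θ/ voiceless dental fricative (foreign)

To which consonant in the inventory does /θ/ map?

t

/t/ is closest: manner differs (fricative→stop, +4), place distance 1 (dental→alveolar), same voicing; total 5. Next closest is /d/ at distance 6.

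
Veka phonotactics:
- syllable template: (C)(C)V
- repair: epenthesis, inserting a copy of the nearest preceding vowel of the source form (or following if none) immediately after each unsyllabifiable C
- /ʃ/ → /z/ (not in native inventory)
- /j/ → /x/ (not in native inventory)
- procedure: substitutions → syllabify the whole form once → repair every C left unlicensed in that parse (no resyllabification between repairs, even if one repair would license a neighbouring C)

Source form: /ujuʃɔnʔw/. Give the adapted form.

uxuzɔnɔʔɔwɔ

Substitution: /j/ → /x/, /ʃ/ → /z/, giving /uxuzɔnʔw/.
The consonants /n/, /ʔ/, /w/ cannot be parsed into a legal (C)(C)V syllable (no codas are permitted; onsets may contain at most 2 consonants).
Epenthesis after each stranded consonant: /n/ → /nɔ/, /ʔ/ → /ʔɔ/, /w/ → /wɔ/.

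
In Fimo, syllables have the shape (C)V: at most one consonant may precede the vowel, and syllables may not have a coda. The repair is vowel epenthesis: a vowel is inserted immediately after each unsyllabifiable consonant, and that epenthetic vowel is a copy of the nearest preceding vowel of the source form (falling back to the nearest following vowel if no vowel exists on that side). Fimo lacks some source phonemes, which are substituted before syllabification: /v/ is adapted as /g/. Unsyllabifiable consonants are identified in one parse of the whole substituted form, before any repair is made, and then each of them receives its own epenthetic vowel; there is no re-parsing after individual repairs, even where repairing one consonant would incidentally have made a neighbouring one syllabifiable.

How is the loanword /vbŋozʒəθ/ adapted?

Substitution: /v/ → /g/, giving /gbŋozʒəθ/.
Syllabifying with onset maximization leaves /g/, /b/, /z/, /θ/ stranded (no codas are permitted; onsets are limited to one consonant).
Each unlicensed consonant becomes the onset of a new syllable: /g/ → /go/, /b/ → /bo/, /z/ → /zo/, /θ/ → /θə/.

goboŋozoʒəθə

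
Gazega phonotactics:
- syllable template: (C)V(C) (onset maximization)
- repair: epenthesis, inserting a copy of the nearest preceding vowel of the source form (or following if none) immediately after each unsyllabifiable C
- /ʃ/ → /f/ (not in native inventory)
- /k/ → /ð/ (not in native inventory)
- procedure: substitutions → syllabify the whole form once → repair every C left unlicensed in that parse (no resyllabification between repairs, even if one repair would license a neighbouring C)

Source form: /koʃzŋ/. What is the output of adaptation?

Substitution: /k/ → /ð/, /ʃ/ → /f/, giving /ðofzŋ/.
Under (C)V(C), the unsyllabifiable consonants are /z/, /ŋ/ (at most one coda consonant is licensed; onsets are limited to one consonant).
Epenthesis after each stranded consonant: /z/ → /zo/, /ŋ/ → /ŋo/.

ðofzoŋo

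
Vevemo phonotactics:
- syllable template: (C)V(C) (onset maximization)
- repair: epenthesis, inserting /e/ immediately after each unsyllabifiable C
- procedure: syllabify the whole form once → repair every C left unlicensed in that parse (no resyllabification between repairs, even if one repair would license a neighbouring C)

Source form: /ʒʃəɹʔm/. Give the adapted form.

ʒeʃəɹʔeme

Syllabifying with onset maximization leaves /ʒ/, /ʔ/, /m/ stranded (at most one coda consonant is licensed; onsets are limited to one consonant).
Inserting the epenthetic vowel yields /ʒ/ → /ʒe/, /ʔ/ → /ʔe/, /m/ → /me/.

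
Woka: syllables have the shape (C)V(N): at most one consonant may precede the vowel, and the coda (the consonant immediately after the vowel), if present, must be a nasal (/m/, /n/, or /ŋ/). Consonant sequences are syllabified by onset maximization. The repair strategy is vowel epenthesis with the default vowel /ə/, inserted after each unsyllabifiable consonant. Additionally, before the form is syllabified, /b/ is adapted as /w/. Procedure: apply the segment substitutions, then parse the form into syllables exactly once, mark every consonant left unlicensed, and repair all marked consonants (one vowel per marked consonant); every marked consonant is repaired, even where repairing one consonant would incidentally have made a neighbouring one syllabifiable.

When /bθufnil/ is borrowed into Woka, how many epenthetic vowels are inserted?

After substitution the input is /wθufnil/.
The unsyllabifiable consonants are /w/, /f/, /l/; each receives one epenthetic vowel.

3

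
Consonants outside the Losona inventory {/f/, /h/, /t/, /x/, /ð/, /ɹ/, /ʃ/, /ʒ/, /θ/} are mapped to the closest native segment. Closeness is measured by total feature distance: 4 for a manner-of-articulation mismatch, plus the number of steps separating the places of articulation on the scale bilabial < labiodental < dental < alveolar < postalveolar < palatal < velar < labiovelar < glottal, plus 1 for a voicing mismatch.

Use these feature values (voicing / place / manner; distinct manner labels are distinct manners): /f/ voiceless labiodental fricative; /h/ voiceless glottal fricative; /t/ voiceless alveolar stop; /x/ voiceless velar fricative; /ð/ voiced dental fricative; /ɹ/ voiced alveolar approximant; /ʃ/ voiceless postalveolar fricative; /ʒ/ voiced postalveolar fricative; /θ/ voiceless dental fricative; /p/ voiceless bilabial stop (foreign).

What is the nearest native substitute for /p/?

t

/t/ is closest: same manner (stop), place distance 3 (bilabial→alveolar), same voicing; total 3. Next closest is /f/ at distance 5.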